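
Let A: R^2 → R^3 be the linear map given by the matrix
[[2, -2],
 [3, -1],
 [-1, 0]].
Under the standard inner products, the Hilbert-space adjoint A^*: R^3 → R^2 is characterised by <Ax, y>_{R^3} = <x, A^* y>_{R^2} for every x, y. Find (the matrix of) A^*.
A^* = A^T =
[[2, 3, -1],
 [-2, -1, 0]]

For real matrices with standard dot products, the defining identity <Ax, y> = <x, A^* y> gives (Ax)^T y = x^T (A^*) y, i.e. x^T A^T y = x^T (A^*) y. Since this holds for all x, y, we must have A^* = A^T. Therefore
A^* =
[[2, 3, -1],
 [-2, -1, 0]].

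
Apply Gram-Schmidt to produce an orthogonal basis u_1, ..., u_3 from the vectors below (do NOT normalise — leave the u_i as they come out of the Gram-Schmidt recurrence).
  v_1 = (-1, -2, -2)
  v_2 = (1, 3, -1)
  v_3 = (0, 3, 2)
Orthogonal basis:
  u_1 = (-1, -2, -2)
  u_2 = (4/9, 17/9, -19/9)
  u_3 = (-44/37, 33/74, 11/74)

Apply the Gram-Schmidt recurrence
  u_1 = v_1
  u_i = v_i − Σ_{j<i} ((v_i · u_j) / (u_j · u_j)) · u_j.

Step by step this gives:
  u_1 = (-1, -2, -2)
  u_2 = (4/9, 17/9, -19/9)
  u_3 = (-44/37, 33/74, 11/74)

Orthogonality check:
  u_2 · u_1 = 0 (should be 0)
  u_3 · u_1 = 0 (should be 0)
  u_3 · u_2 = 0 (should be 0)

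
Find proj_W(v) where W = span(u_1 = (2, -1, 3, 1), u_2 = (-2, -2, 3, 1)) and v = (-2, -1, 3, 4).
proj_W(v) = (-177/103, -219/103, 699/206, 233/206)

Set up U = [u_1 | ... | u_2] ∈ R^(4×2). The projector onto W = col(U) is P = U (U^T U)^(-1) U^T.
Compute U^T U =
  [15, 8]
  [8, 18],
and U^T v = (10, 19).
Solve U^T U · c = U^T v for the coefficients: c = (14/103, 205/206). The projection is proj_W(v) = U c.
Check: (v - proj_W(v)) · u_1 = 0  (should be 0).
Check: (v - proj_W(v)) · u_2 = 0  (should be 0).
Result: proj_W(v) = (-177/103, -219/103, 699/206, 233/206).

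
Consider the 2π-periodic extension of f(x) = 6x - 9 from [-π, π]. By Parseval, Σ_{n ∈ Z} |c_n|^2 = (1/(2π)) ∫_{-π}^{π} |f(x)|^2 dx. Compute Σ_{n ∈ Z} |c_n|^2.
Σ |c_n|^2 = 12π^2 + 81

Expand and integrate term by term over [-π, π]:
  ∫ (6x)^2 dx = 36·(2π^3/3); ∫ 2·6·(-9)·x dx = 0 (odd integrand); ∫ (-9)^2 dx = 81·2π.
So (1/(2π)) ∫_{-π}^{π} (6x - 9)^2 dx = 36π^2/3 + 81 = 12π^2 + 81.
Parseval ⇒ Σ |c_n|^2 = 12π^2 + 81.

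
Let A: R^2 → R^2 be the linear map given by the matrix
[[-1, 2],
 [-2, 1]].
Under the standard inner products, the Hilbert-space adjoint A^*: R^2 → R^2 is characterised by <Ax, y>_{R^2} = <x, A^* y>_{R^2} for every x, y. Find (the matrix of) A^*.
A^* = A^T =
[[-1, -2],
 [2, 1]]

For real matrices with standard dot products, the defining identity <Ax, y> = <x, A^* y> gives (Ax)^T y = x^T (A^*) y, i.e. x^T A^T y = x^T (A^*) y. Since this holds for all x, y, we must have A^* = A^T. Therefore
A^* =
[[-1, -2],
 [2, 1]].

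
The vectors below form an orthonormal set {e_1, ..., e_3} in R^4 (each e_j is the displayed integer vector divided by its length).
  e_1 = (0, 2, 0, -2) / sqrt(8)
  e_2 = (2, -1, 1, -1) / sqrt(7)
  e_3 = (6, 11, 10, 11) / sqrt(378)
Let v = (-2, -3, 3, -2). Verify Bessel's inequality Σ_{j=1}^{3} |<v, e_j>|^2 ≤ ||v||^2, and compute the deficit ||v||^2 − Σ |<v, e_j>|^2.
Σ |<v, e_j>|^2 = 173/27; ||v||^2 = 26; deficit = 529/27

Write each e_j = u_j / sqrt(<u_j, u_j>) where u_j is the displayed integer vector. Then <v, e_j> = <v, u_j> / sqrt(<u_j, u_j>), so |<v, e_j>|^2 = <v, u_j>^2 / <u_j, u_j>.
Coefficients: <v, e_1> = -2/sqrt(8), <v, e_2> = 4/sqrt(7), <v, e_3> = -37/sqrt(378).
Square and sum: Σ |<v, e_j>|^2 = 173/27.
Compute ||v||^2 = v·v = 26.
Deficit = 26 − 173/27 = 529/27 ≥ 0, confirming Bessel's inequality. (The deficit equals ||v − Σ <v,e_j> e_j||^2, the squared distance from v to span{e_j}.)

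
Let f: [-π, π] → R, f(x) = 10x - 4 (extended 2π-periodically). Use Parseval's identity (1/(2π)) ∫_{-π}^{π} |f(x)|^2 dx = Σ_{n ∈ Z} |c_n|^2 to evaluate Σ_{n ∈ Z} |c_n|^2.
Σ |c_n|^2 = 100π^2/3 + 16

Expand and integrate term by term over [-π, π]:
  ∫ (10x)^2 dx = 100·(2π^3/3); ∫ 2·10·(-4)·x dx = 0 (odd integrand); ∫ (-4)^2 dx = 16·2π.
So (1/(2π)) ∫_{-π}^{π} (10x - 4)^2 dx = 100π^2/3 + 16 = 100π^2/3 + 16.
Parseval ⇒ Σ |c_n|^2 = 100π^2/3 + 16.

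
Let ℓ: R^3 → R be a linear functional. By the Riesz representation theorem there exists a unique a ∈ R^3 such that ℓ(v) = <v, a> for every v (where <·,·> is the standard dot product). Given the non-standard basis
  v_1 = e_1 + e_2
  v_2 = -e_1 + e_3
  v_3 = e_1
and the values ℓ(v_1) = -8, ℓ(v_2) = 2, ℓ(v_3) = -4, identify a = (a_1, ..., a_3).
a = (-4, -4, -2)

Write a = (a_1, ..., a_3) in the standard basis. For each basis vector v_i, ℓ(v_i) = <v_i, a> is a linear equation in the a_j's. Collect the n equations into a matrix system V a = ℓ, where row i of V is v_i (expressed in the standard basis). Since V is invertible (lower-triangular with 1s on the diagonal, up to permutation), solve by back-substitution:
  V =
[[1, 1, 0],
 [-1, 0, 1],
 [1, 0, 0]]
  V a = (-8, 2, -4)
Solving gives a = (-4, -4, -2).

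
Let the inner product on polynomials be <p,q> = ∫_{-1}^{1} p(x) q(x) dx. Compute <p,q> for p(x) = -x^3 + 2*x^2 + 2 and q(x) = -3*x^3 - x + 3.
<p,q> = 604/35

Expand the product: p(x)·q(x) = 3*x^6 - 6*x^5 + x^4 - 11*x^3 + 6*x^2 - 2*x + 6.
∫_{-1}^{1} of each monomial x^k gives [2/(k+1) if k even, 0 if k odd]. Integrating term-by-term (or equivalently evaluating the antiderivative F(x) = 3*x^7/7 - x^6 + x^5/5 - 11*x^4/4 + 2*x^3 - x^2 + 6*x at the endpoints):
  F(1) − F(−1) = 543/140 − (-1873/140) = 604/35.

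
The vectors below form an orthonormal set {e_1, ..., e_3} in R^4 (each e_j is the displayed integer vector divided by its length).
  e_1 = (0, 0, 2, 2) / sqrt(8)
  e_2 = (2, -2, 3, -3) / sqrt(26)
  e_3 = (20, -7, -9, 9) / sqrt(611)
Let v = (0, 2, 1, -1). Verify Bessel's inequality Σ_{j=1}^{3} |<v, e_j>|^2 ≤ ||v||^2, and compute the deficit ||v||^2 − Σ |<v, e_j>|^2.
Σ |<v, e_j>|^2 = 86/47; ||v||^2 = 6; deficit = 196/47

Write each e_j = u_j / sqrt(<u_j, u_j>) where u_j is the displayed integer vector. Then <v, e_j> = <v, u_j> / sqrt(<u_j, u_j>), so |<v, e_j>|^2 = <v, u_j>^2 / <u_j, u_j>.
Coefficients: <v, e_1> = 0/sqrt(8), <v, e_2> = 2/sqrt(26), <v, e_3> = -32/sqrt(611).
Square and sum: Σ |<v, e_j>|^2 = 86/47.
Compute ||v||^2 = v·v = 6.
Deficit = 6 − 86/47 = 196/47 ≥ 0, confirming Bessel's inequality. (The deficit equals ||v − Σ <v,e_j> e_j||^2, the squared distance from v to span{e_j}.)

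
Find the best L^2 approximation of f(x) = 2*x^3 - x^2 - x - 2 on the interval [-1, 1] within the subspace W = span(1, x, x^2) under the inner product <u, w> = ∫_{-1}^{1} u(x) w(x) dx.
g(x) = -x^2 + x/5 - 2

The best approximation g ∈ W is the orthogonal projection of f onto W. Writing g = a_0 + a_1 x + a_2 x^2, the coefficients solve the normal equations G · a = b where
  G_{ij} = <φ_i, φ_j> and b_i = <f, φ_i>, with φ_0 = 1, φ_1 = x, φ_2 = x^2.
G =
  [2, 0, 2/3]
  [0, 2/3, 0]
  [2/3, 0, 2/5],
b = (-14/3, 2/15, -26/15).
Solving gives a_0 = -2, a_1 = 1/5, a_2 = -1, so
  g(x) = -x^2 + x/5 - 2.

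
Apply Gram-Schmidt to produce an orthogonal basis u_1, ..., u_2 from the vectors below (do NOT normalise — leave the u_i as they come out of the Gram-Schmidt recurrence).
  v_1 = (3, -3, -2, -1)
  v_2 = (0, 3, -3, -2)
Orthogonal basis:
  u_1 = (3, -3, -2, -1)
  u_2 = (3/23, 66/23, -71/23, -47/23)

Apply the Gram-Schmidt recurrence
  u_1 = v_1
  u_i = v_i − Σ_{j<i} ((v_i · u_j) / (u_j · u_j)) · u_j.

Step by step this gives:
  u_1 = (3, -3, -2, -1)
  u_2 = (3/23, 66/23, -71/23, -47/23)

Orthogonality check:
  u_2 · u_1 = 0 (should be 0)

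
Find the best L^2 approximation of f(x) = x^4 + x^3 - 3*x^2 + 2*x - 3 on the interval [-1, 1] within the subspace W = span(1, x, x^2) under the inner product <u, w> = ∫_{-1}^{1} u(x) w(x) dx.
g(x) = -15*x^2/7 + 13*x/5 - 108/35

The best approximation g ∈ W is the orthogonal projection of f onto W. Writing g = a_0 + a_1 x + a_2 x^2, the coefficients solve the normal equations G · a = b where
  G_{ij} = <φ_i, φ_j> and b_i = <f, φ_i>, with φ_0 = 1, φ_1 = x, φ_2 = x^2.
G =
  [2, 0, 2/3]
  [0, 2/3, 0]
  [2/3, 0, 2/5],
b = (-38/5, 26/15, -102/35).
Solving gives a_0 = -108/35, a_1 = 13/5, a_2 = -15/7, so
  g(x) = -15*x^2/7 + 13*x/5 - 108/35.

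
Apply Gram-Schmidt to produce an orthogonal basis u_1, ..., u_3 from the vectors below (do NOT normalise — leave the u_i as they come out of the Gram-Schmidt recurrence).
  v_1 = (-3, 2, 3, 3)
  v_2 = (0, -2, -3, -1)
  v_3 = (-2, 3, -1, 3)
Orthogonal basis:
  u_1 = (-3, 2, 3, 3)
  u_2 = (-48/31, -30/31, -45/31, 17/31)
  u_3 = (56/89, 213/89, -170/89, 84/89)

Apply the Gram-Schmidt recurrence
  u_1 = v_1
  u_i = v_i − Σ_{j<i} ((v_i · u_j) / (u_j · u_j)) · u_j.

Step by step this gives:
  u_1 = (-3, 2, 3, 3)
  u_2 = (-48/31, -30/31, -45/31, 17/31)
  u_3 = (56/89, 213/89, -170/89, 84/89)

Orthogonality check:
  u_2 · u_1 = 0 (should be 0)
  u_3 · u_1 = 0 (should be 0)
  u_3 · u_2 = 0 (should be 0)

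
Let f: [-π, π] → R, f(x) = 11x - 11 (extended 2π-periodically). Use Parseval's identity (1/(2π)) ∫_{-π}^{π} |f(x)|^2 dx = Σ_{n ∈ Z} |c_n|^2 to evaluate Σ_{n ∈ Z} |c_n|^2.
Σ |c_n|^2 = 121π^2/3 + 121

Expand and integrate term by term over [-π, π]:
  ∫ (11x)^2 dx = 121·(2π^3/3); ∫ 2·11·(-11)·x dx = 0 (odd integrand); ∫ (-11)^2 dx = 121·2π.
So (1/(2π)) ∫_{-π}^{π} (11x - 11)^2 dx = 121π^2/3 + 121 = 121π^2/3 + 121.
Parseval ⇒ Σ |c_n|^2 = 121π^2/3 + 121.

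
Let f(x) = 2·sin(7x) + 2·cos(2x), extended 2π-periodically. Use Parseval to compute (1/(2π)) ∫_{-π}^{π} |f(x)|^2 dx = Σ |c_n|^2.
Σ |c_n|^2 = 4

Expand |f|^2 and use orthogonality of {sin(nx), cos(mx)} on [-π, π]:
  ∫_{-π}^{π} sin(nx)^2 dx = π, ∫ cos(mx)^2 dx = π, and cross terms integrate to 0.
So ∫_{-π}^{π} f(x)^2 dx = 2^2 · π + 2^2 · π = (4 + 4)π.
Divide by 2π: (4 + 4)/2 = 4.
By Parseval, this equals Σ |c_n|^2.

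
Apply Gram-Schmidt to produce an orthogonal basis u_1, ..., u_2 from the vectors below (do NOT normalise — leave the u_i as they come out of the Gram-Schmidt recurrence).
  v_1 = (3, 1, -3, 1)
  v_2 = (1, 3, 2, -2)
Orthogonal basis:
  u_1 = (3, 1, -3, 1)
  u_2 = (13/10, 31/10, 17/10, -19/10)

Apply the Gram-Schmidt recurrence
  u_1 = v_1
  u_i = v_i − Σ_{j<i} ((v_i · u_j) / (u_j · u_j)) · u_j.

Step by step this gives:
  u_1 = (3, 1, -3, 1)
  u_2 = (13/10, 31/10, 17/10, -19/10)

Orthogonality check:
  u_2 · u_1 = 0 (should be 0)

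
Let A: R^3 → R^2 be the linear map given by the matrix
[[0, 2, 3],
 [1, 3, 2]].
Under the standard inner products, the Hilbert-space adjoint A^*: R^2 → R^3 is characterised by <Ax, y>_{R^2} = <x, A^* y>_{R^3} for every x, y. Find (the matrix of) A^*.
A^* = A^T =
[[0, 1],
 [2, 3],
 [3, 2]]

For real matrices with standard dot products, the defining identity <Ax, y> = <x, A^* y> gives (Ax)^T y = x^T (A^*) y, i.e. x^T A^T y = x^T (A^*) y. Since this holds for all x, y, we must have A^* = A^T. Therefore
A^* =
[[0, 1],
 [2, 3],
 [3, 2]].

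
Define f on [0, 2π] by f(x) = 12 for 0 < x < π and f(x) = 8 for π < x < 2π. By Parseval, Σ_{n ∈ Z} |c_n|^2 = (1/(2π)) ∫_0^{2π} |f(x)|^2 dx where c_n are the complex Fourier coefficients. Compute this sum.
Σ |c_n|^2 = 104

Parseval equates the L^2 energy of f (normalised by 1/(2π)) with the ℓ^2 sum of its Fourier coefficients: (1/(2π)) ∫_0^{2π} |f|^2 = Σ |c_n|^2.
Compute the left side: (1/(2π)) [∫_0^π 12^2 dx + ∫_π^{2π} 8^2 dx] = (1/(2π)) · (144π + 64π) = (144 + 64)/2 = 104.
So Σ_{n ∈ Z} |c_n|^2 = 104.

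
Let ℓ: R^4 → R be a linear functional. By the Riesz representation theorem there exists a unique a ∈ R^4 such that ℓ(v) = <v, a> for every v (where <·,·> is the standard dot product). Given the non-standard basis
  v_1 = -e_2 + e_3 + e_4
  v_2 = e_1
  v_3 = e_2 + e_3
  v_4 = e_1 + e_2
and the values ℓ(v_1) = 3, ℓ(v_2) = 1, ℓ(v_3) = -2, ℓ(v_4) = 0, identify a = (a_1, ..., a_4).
a = (1, -1, -1, 3)

Write a = (a_1, ..., a_4) in the standard basis. For each basis vector v_i, ℓ(v_i) = <v_i, a> is a linear equation in the a_j's. Collect the n equations into a matrix system V a = ℓ, where row i of V is v_i (expressed in the standard basis). Since V is invertible (lower-triangular with 1s on the diagonal, up to permutation), solve by back-substitution:
  V =
[[0, -1, 1, 1],
 [1, 0, 0, 0],
 [0, 1, 1, 0],
 [1, 1, 0, 0]]
  V a = (3, 1, -2, 0)
Solving gives a = (1, -1, -1, 3).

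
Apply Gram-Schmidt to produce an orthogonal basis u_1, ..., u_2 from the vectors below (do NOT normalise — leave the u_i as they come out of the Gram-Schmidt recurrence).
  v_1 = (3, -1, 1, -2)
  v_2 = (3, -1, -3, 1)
Orthogonal basis:
  u_1 = (3, -1, 1, -2)
  u_2 = (2, -2/3, -10/3, 5/3)

Apply the Gram-Schmidt recurrence
  u_1 = v_1
  u_i = v_i − Σ_{j<i} ((v_i · u_j) / (u_j · u_j)) · u_j.

Step by step this gives:
  u_1 = (3, -1, 1, -2)
  u_2 = (2, -2/3, -10/3, 5/3)

Orthogonality check:
  u_2 · u_1 = 0 (should be 0)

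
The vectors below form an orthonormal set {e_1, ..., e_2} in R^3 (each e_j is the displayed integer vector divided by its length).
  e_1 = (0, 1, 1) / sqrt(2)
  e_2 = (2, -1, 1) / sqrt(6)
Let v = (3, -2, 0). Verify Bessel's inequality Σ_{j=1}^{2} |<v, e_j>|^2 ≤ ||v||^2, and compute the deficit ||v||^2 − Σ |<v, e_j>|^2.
Σ |<v, e_j>|^2 = 38/3; ||v||^2 = 13; deficit = 1/3

Write each e_j = u_j / sqrt(<u_j, u_j>) where u_j is the displayed integer vector. Then <v, e_j> = <v, u_j> / sqrt(<u_j, u_j>), so |<v, e_j>|^2 = <v, u_j>^2 / <u_j, u_j>.
Coefficients: <v, e_1> = -2/sqrt(2), <v, e_2> = 8/sqrt(6).
Square and sum: Σ |<v, e_j>|^2 = 38/3.
Compute ||v||^2 = v·v = 13.
Deficit = 13 − 38/3 = 1/3 ≥ 0, confirming Bessel's inequality. (The deficit equals ||v − Σ <v,e_j> e_j||^2, the squared distance from v to span{e_j}.)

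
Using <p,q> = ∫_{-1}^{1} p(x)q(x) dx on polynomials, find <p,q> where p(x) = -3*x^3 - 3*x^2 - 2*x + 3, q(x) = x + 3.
<p,q> = 142/15

Expand the product: p(x)·q(x) = -3*x^4 - 12*x^3 - 11*x^2 - 3*x + 9.
∫_{-1}^{1} of each monomial x^k gives [2/(k+1) if k even, 0 if k odd]. Integrating term-by-term (or equivalently evaluating the antiderivative F(x) = -3*x^5/5 - 3*x^4 - 11*x^3/3 - 3*x^2/2 + 9*x at the endpoints):
  F(1) − F(−1) = 7/30 − (-277/30) = 142/15.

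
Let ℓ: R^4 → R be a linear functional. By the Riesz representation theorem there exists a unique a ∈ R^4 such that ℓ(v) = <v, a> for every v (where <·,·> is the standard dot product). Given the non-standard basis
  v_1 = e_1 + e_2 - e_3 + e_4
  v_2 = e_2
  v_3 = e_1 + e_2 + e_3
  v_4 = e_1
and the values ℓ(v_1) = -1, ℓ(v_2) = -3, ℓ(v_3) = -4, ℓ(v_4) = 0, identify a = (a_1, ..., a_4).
a = (0, -3, -1, 1)

Write a = (a_1, ..., a_4) in the standard basis. For each basis vector v_i, ℓ(v_i) = <v_i, a> is a linear equation in the a_j's. Collect the n equations into a matrix system V a = ℓ, where row i of V is v_i (expressed in the standard basis). Since V is invertible (lower-triangular with 1s on the diagonal, up to permutation), solve by back-substitution:
  V =
[[1, 1, -1, 1],
 [0, 1, 0, 0],
 [1, 1, 1, 0],
 [1, 0, 0, 0]]
  V a = (-1, -3, -4, 0)
Solving gives a = (0, -3, -1, 1).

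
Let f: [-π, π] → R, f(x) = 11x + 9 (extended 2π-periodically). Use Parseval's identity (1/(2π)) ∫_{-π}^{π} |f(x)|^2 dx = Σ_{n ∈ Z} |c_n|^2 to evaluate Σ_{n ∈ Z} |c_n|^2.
Σ |c_n|^2 = 121π^2/3 + 81

Expand and integrate term by term over [-π, π]:
  ∫ (11x)^2 dx = 121·(2π^3/3); ∫ 2·11·(9)·x dx = 0 (odd integrand); ∫ 9^2 dx = 81·2π.
So (1/(2π)) ∫_{-π}^{π} (11x + 9)^2 dx = 121π^2/3 + 81 = 121π^2/3 + 81.
Parseval ⇒ Σ |c_n|^2 = 121π^2/3 + 81.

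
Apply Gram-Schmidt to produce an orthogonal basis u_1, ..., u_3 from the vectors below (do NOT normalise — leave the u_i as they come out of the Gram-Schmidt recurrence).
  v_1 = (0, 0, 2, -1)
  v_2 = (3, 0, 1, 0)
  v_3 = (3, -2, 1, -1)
Orthogonal basis:
  u_1 = (0, 0, 2, -1)
  u_2 = (3, 0, 1/5, 2/5)
  u_3 = (3/23, -2, -9/23, -18/23)

Apply the Gram-Schmidt recurrence
  u_1 = v_1
  u_i = v_i − Σ_{j<i} ((v_i · u_j) / (u_j · u_j)) · u_j.

Step by step this gives:
  u_1 = (0, 0, 2, -1)
  u_2 = (3, 0, 1/5, 2/5)
  u_3 = (3/23, -2, -9/23, -18/23)

Orthogonality check:
  u_2 · u_1 = 0 (should be 0)
  u_3 · u_1 = 0 (should be 0)
  u_3 · u_2 = 0 (should be 0)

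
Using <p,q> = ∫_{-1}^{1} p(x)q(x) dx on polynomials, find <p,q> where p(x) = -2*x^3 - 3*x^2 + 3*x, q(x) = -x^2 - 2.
<p,q> = 26/5

Expand the product: p(x)·q(x) = 2*x^5 + 3*x^4 + x^3 + 6*x^2 - 6*x.
∫_{-1}^{1} of each monomial x^k gives [2/(k+1) if k even, 0 if k odd]. Integrating term-by-term (or equivalently evaluating the antiderivative F(x) = x^6/3 + 3*x^5/5 + x^4/4 + 2*x^3 - 3*x^2 at the endpoints):
  F(1) − F(−1) = 11/60 − (-301/60) = 26/5.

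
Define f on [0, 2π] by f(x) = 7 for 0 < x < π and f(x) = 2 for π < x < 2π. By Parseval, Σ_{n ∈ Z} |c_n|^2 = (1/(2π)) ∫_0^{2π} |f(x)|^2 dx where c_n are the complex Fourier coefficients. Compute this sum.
Σ |c_n|^2 = 53/2

Parseval equates the L^2 energy of f (normalised by 1/(2π)) with the ℓ^2 sum of its Fourier coefficients: (1/(2π)) ∫_0^{2π} |f|^2 = Σ |c_n|^2.
Compute the left side: (1/(2π)) [∫_0^π 7^2 dx + ∫_π^{2π} 2^2 dx] = (1/(2π)) · (49π + 4π) = (49 + 4)/2 = 53/2.
So Σ_{n ∈ Z} |c_n|^2 = 53/2.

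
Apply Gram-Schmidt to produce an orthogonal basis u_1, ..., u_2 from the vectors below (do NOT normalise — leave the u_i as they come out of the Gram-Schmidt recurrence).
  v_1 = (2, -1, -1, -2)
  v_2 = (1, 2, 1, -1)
Orthogonal basis:
  u_1 = (2, -1, -1, -2)
  u_2 = (4/5, 21/10, 11/10, -4/5)

Apply the Gram-Schmidt recurrence
  u_1 = v_1
  u_i = v_i − Σ_{j<i} ((v_i · u_j) / (u_j · u_j)) · u_j.

Step by step this gives:
  u_1 = (2, -1, -1, -2)
  u_2 = (4/5, 21/10, 11/10, -4/5)

Orthogonality check:
  u_2 · u_1 = 0 (should be 0)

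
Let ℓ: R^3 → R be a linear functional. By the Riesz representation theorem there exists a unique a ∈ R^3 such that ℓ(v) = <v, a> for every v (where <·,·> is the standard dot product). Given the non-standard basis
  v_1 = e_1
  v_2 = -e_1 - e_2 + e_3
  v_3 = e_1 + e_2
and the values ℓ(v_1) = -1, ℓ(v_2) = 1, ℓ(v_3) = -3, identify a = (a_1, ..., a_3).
a = (-1, -2, -2)

Write a = (a_1, ..., a_3) in the standard basis. For each basis vector v_i, ℓ(v_i) = <v_i, a> is a linear equation in the a_j's. Collect the n equations into a matrix system V a = ℓ, where row i of V is v_i (expressed in the standard basis). Since V is invertible (lower-triangular with 1s on the diagonal, up to permutation), solve by back-substitution:
  V =
[[1, 0, 0],
 [-1, -1, 1],
 [1, 1, 0]]
  V a = (-1, 1, -3)
Solving gives a = (-1, -2, -2).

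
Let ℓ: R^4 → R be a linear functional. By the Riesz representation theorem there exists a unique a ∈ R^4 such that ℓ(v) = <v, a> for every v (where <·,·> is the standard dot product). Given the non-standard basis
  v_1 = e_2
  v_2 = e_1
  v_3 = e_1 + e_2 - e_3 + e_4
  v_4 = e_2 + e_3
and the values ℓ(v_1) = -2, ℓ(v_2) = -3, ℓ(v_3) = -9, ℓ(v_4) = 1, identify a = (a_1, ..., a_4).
a = (-3, -2, 3, -1)

Write a = (a_1, ..., a_4) in the standard basis. For each basis vector v_i, ℓ(v_i) = <v_i, a> is a linear equation in the a_j's. Collect the n equations into a matrix system V a = ℓ, where row i of V is v_i (expressed in the standard basis). Since V is invertible (lower-triangular with 1s on the diagonal, up to permutation), solve by back-substitution:
  V =
[[0, 1, 0, 0],
 [1, 0, 0, 0],
 [1, 1, -1, 1],
 [0, 1, 1, 0]]
  V a = (-2, -3, -9, 1)
Solving gives a = (-3, -2, 3, -1).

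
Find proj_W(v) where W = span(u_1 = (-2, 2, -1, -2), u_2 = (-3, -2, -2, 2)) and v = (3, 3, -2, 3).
proj_W(v) = (121/91, -38/273, 214/273, 38/273)

Set up U = [u_1 | ... | u_2] ∈ R^(4×2). The projector onto W = col(U) is P = U (U^T U)^(-1) U^T.
Compute U^T U =
  [13, 0]
  [0, 21],
and U^T v = (-4, -5).
Solve U^T U · c = U^T v for the coefficients: c = (-4/13, -5/21). The projection is proj_W(v) = U c.
Check: (v - proj_W(v)) · u_1 = 0  (should be 0).
Check: (v - proj_W(v)) · u_2 = 0  (should be 0).
Result: proj_W(v) = (121/91, -38/273, 214/273, 38/273).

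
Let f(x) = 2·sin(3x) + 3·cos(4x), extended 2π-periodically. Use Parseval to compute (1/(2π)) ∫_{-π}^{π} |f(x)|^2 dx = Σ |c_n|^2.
Σ |c_n|^2 = 13/2

Expand |f|^2 and use orthogonality of {sin(nx), cos(mx)} on [-π, π]:
  ∫_{-π}^{π} sin(nx)^2 dx = π, ∫ cos(mx)^2 dx = π, and cross terms integrate to 0.
So ∫_{-π}^{π} f(x)^2 dx = 2^2 · π + 3^2 · π = (4 + 9)π.
Divide by 2π: (4 + 9)/2 = 13/2.
By Parseval, this equals Σ |c_n|^2.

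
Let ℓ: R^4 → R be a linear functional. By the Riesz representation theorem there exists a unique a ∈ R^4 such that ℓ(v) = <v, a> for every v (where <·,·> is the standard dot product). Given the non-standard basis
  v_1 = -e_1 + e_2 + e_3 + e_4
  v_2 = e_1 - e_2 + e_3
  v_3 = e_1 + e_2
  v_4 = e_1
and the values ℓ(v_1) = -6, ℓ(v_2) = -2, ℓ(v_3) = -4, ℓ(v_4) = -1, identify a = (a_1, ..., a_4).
a = (-1, -3, -4, 0)

Write a = (a_1, ..., a_4) in the standard basis. For each basis vector v_i, ℓ(v_i) = <v_i, a> is a linear equation in the a_j's. Collect the n equations into a matrix system V a = ℓ, where row i of V is v_i (expressed in the standard basis). Since V is invertible (lower-triangular with 1s on the diagonal, up to permutation), solve by back-substitution:
  V =
[[-1, 1, 1, 1],
 [1, -1, 1, 0],
 [1, 1, 0, 0],
 [1, 0, 0, 0]]
  V a = (-6, -2, -4, -1)
Solving gives a = (-1, -3, -4, 0).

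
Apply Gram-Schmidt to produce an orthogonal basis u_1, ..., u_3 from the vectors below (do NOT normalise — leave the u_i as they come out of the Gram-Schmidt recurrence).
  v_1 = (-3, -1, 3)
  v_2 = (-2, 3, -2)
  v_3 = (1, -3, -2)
Orthogonal basis:
  u_1 = (-3, -1, 3)
  u_2 = (-47/19, 54/19, -29/19)
  u_3 = (-357/314, -306/157, -561/314)

Apply the Gram-Schmidt recurrence
  u_1 = v_1
  u_i = v_i − Σ_{j<i} ((v_i · u_j) / (u_j · u_j)) · u_j.

Step by step this gives:
  u_1 = (-3, -1, 3)
  u_2 = (-47/19, 54/19, -29/19)
  u_3 = (-357/314, -306/157, -561/314)

Orthogonality check:
  u_2 · u_1 = 0 (should be 0)
  u_3 · u_1 = 0 (should be 0)
  u_3 · u_2 = 0 (should be 0)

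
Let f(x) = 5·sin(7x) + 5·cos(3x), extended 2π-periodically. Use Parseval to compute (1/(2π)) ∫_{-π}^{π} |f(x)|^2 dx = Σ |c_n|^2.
Σ |c_n|^2 = 25

Expand |f|^2 and use orthogonality of {sin(nx), cos(mx)} on [-π, π]:
  ∫_{-π}^{π} sin(nx)^2 dx = π, ∫ cos(mx)^2 dx = π, and cross terms integrate to 0.
So ∫_{-π}^{π} f(x)^2 dx = 5^2 · π + 5^2 · π = (25 + 25)π.
Divide by 2π: (25 + 25)/2 = 25.
By Parseval, this equals Σ |c_n|^2.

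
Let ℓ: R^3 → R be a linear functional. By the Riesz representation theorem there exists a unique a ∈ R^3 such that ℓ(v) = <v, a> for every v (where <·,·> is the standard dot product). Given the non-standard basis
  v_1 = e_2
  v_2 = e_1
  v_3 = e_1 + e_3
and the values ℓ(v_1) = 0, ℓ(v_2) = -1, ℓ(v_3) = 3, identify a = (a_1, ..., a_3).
a = (-1, 0, 4)

Write a = (a_1, ..., a_3) in the standard basis. For each basis vector v_i, ℓ(v_i) = <v_i, a> is a linear equation in the a_j's. Collect the n equations into a matrix system V a = ℓ, where row i of V is v_i (expressed in the standard basis). Since V is invertible (lower-triangular with 1s on the diagonal, up to permutation), solve by back-substitution:
  V =
[[0, 1, 0],
 [1, 0, 0],
 [1, 0, 1]]
  V a = (0, -1, 3)
Solving gives a = (-1, 0, 4).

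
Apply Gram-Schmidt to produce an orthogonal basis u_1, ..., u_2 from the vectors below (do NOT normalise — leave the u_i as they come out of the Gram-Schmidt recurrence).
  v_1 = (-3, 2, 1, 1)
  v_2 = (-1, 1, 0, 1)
Orthogonal basis:
  u_1 = (-3, 2, 1, 1)
  u_2 = (1/5, 1/5, -2/5, 3/5)

Apply the Gram-Schmidt recurrence
  u_1 = v_1
  u_i = v_i − Σ_{j<i} ((v_i · u_j) / (u_j · u_j)) · u_j.

Step by step this gives:
  u_1 = (-3, 2, 1, 1)
  u_2 = (1/5, 1/5, -2/5, 3/5)

Orthogonality check:
  u_2 · u_1 = 0 (should be 0)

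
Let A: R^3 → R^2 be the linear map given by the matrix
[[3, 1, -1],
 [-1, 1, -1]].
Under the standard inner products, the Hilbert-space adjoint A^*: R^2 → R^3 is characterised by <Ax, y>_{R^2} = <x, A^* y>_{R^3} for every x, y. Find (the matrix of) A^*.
A^* = A^T =
[[3, -1],
 [1, 1],
 [-1, -1]]

For real matrices with standard dot products, the defining identity <Ax, y> = <x, A^* y> gives (Ax)^T y = x^T (A^*) y, i.e. x^T A^T y = x^T (A^*) y. Since this holds for all x, y, we must have A^* = A^T. Therefore
A^* =
[[3, -1],
 [1, 1],
 [-1, -1]].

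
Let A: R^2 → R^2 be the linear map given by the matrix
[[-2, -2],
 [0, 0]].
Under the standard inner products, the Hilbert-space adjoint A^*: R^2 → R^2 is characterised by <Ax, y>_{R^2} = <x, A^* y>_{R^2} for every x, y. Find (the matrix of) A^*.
A^* = A^T =
[[-2, 0],
 [-2, 0]]

For real matrices with standard dot products, the defining identity <Ax, y> = <x, A^* y> gives (Ax)^T y = x^T (A^*) y, i.e. x^T A^T y = x^T (A^*) y. Since this holds for all x, y, we must have A^* = A^T. Therefore
A^* =
[[-2, 0],
 [-2, 0]].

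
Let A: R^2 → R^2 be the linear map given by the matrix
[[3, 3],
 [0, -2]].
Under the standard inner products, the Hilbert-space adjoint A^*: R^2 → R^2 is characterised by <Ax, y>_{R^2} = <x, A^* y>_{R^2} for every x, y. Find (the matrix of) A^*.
A^* = A^T =
[[3, 0],
 [3, -2]]

For real matrices with standard dot products, the defining identity <Ax, y> = <x, A^* y> gives (Ax)^T y = x^T (A^*) y, i.e. x^T A^T y = x^T (A^*) y. Since this holds for all x, y, we must have A^* = A^T. Therefore
A^* =
[[3, 0],
 [3, -2]].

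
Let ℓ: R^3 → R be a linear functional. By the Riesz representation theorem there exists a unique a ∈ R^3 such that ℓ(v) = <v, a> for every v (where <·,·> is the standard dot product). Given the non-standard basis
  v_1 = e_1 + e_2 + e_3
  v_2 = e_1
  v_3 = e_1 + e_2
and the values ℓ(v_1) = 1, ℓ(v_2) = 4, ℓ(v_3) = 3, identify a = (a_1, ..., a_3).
a = (4, -1, -2)

Write a = (a_1, ..., a_3) in the standard basis. For each basis vector v_i, ℓ(v_i) = <v_i, a> is a linear equation in the a_j's. Collect the n equations into a matrix system V a = ℓ, where row i of V is v_i (expressed in the standard basis). Since V is invertible (lower-triangular with 1s on the diagonal, up to permutation), solve by back-substitution:
  V =
[[1, 1, 1],
 [1, 0, 0],
 [1, 1, 0]]
  V a = (1, 4, 3)
Solving gives a = (4, -1, -2).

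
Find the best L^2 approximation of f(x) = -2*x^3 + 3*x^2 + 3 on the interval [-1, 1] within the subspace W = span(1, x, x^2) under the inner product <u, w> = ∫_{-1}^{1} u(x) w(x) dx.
g(x) = 3*x^2 - 6*x/5 + 3

The best approximation g ∈ W is the orthogonal projection of f onto W. Writing g = a_0 + a_1 x + a_2 x^2, the coefficients solve the normal equations G · a = b where
  G_{ij} = <φ_i, φ_j> and b_i = <f, φ_i>, with φ_0 = 1, φ_1 = x, φ_2 = x^2.
G =
  [2, 0, 2/3]
  [0, 2/3, 0]
  [2/3, 0, 2/5],
b = (8, -4/5, 16/5).
Solving gives a_0 = 3, a_1 = -6/5, a_2 = 3, so
  g(x) = 3*x^2 - 6*x/5 + 3.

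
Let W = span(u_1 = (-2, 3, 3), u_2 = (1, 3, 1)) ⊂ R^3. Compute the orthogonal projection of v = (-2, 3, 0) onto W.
proj_W(v) = (-61/71, 291/142, 243/142)

Set up U = [u_1 | ... | u_2] ∈ R^(3×2). The projector onto W = col(U) is P = U (U^T U)^(-1) U^T.
Compute U^T U =
  [22, 10]
  [10, 11],
and U^T v = (13, 7).
Solve U^T U · c = U^T v for the coefficients: c = (73/142, 12/71). The projection is proj_W(v) = U c.
Check: (v - proj_W(v)) · u_1 = 0  (should be 0).
Check: (v - proj_W(v)) · u_2 = 0  (should be 0).
Result: proj_W(v) = (-61/71, 291/142, 243/142).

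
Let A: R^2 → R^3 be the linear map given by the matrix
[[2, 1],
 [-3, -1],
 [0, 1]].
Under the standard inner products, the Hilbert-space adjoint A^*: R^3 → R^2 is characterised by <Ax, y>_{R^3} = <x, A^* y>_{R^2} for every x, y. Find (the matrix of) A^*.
A^* = A^T =
[[2, -3, 0],
 [1, -1, 1]]

For real matrices with standard dot products, the defining identity <Ax, y> = <x, A^* y> gives (Ax)^T y = x^T (A^*) y, i.e. x^T A^T y = x^T (A^*) y. Since this holds for all x, y, we must have A^* = A^T. Therefore
A^* =
[[2, -3, 0],
 [1, -1, 1]].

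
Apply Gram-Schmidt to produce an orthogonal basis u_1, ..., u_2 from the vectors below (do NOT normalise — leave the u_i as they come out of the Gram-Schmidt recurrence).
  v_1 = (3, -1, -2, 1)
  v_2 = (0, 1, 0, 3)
Orthogonal basis:
  u_1 = (3, -1, -2, 1)
  u_2 = (-2/5, 17/15, 4/15, 43/15)

Apply the Gram-Schmidt recurrence
  u_1 = v_1
  u_i = v_i − Σ_{j<i} ((v_i · u_j) / (u_j · u_j)) · u_j.

Step by step this gives:
  u_1 = (3, -1, -2, 1)
  u_2 = (-2/5, 17/15, 4/15, 43/15)

Orthogonality check:
  u_2 · u_1 = 0 (should be 0)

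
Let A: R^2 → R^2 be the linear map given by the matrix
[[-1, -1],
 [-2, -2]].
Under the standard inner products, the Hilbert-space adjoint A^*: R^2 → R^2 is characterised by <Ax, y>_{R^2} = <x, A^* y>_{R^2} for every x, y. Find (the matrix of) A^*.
A^* = A^T =
[[-1, -2],
 [-1, -2]]

For real matrices with standard dot products, the defining identity <Ax, y> = <x, A^* y> gives (Ax)^T y = x^T (A^*) y, i.e. x^T A^T y = x^T (A^*) y. Since this holds for all x, y, we must have A^* = A^T. Therefore
A^* =
[[-1, -2],
 [-1, -2]].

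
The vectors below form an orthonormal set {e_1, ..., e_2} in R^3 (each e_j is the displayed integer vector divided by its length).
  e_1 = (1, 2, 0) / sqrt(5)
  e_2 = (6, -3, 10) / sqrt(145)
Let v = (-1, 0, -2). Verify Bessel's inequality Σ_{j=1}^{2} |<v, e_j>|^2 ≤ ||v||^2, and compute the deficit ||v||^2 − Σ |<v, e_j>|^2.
Σ |<v, e_j>|^2 = 141/29; ||v||^2 = 5; deficit = 4/29

Write each e_j = u_j / sqrt(<u_j, u_j>) where u_j is the displayed integer vector. Then <v, e_j> = <v, u_j> / sqrt(<u_j, u_j>), so |<v, e_j>|^2 = <v, u_j>^2 / <u_j, u_j>.
Coefficients: <v, e_1> = -1/sqrt(5), <v, e_2> = -26/sqrt(145).
Square and sum: Σ |<v, e_j>|^2 = 141/29.
Compute ||v||^2 = v·v = 5.
Deficit = 5 − 141/29 = 4/29 ≥ 0, confirming Bessel's inequality. (The deficit equals ||v − Σ <v,e_j> e_j||^2, the squared distance from v to span{e_j}.)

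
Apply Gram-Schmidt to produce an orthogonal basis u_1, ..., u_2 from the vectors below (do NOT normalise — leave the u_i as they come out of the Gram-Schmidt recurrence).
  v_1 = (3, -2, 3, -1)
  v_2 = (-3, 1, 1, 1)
Orthogonal basis:
  u_1 = (3, -2, 3, -1)
  u_2 = (-42/23, 5/23, 50/23, 14/23)

Apply the Gram-Schmidt recurrence
  u_1 = v_1
  u_i = v_i − Σ_{j<i} ((v_i · u_j) / (u_j · u_j)) · u_j.

Step by step this gives:
  u_1 = (3, -2, 3, -1)
  u_2 = (-42/23, 5/23, 50/23, 14/23)

Orthogonality check:
  u_2 · u_1 = 0 (should be 0)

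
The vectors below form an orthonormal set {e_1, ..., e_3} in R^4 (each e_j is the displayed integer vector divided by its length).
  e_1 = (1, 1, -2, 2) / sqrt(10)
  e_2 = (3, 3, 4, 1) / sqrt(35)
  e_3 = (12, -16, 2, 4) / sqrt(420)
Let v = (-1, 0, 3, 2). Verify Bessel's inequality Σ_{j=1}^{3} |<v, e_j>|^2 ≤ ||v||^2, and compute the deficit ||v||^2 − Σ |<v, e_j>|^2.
Σ |<v, e_j>|^2 = 131/30; ||v||^2 = 14; deficit = 289/30

Write each e_j = u_j / sqrt(<u_j, u_j>) where u_j is the displayed integer vector. Then <v, e_j> = <v, u_j> / sqrt(<u_j, u_j>), so |<v, e_j>|^2 = <v, u_j>^2 / <u_j, u_j>.
Coefficients: <v, e_1> = -3/sqrt(10), <v, e_2> = 11/sqrt(35), <v, e_3> = 2/sqrt(420).
Square and sum: Σ |<v, e_j>|^2 = 131/30.
Compute ||v||^2 = v·v = 14.
Deficit = 14 − 131/30 = 289/30 ≥ 0, confirming Bessel's inequality. (The deficit equals ||v − Σ <v,e_j> e_j||^2, the squared distance from v to span{e_j}.)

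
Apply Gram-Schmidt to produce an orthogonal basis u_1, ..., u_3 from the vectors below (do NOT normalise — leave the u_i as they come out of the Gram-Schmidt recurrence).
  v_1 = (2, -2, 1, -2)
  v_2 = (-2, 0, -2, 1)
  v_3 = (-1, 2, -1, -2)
Orthogonal basis:
  u_1 = (2, -2, 1, -2)
  u_2 = (-10/13, -16/13, -18/13, -3/13)
  u_3 = (-27/53, 84/53, -38/53, -130/53)

Apply the Gram-Schmidt recurrence
  u_1 = v_1
  u_i = v_i − Σ_{j<i} ((v_i · u_j) / (u_j · u_j)) · u_j.

Step by step this gives:
  u_1 = (2, -2, 1, -2)
  u_2 = (-10/13, -16/13, -18/13, -3/13)
  u_3 = (-27/53, 84/53, -38/53, -130/53)

Orthogonality check:
  u_2 · u_1 = 0 (should be 0)
  u_3 · u_1 = 0 (should be 0)
  u_3 · u_2 = 0 (should be 0)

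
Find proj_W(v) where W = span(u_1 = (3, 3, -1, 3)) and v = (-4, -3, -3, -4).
proj_W(v) = (-45/14, -45/14, 15/14, -45/14)

Set up U = [u_1 | ... | u_1] ∈ R^(4×1). The projector onto W = col(U) is P = U (U^T U)^(-1) U^T.
Compute U^T U =
  [28],
and U^T v = (-30).
Solve U^T U · c = U^T v for the coefficients: c = (-15/14). The projection is proj_W(v) = U c.
Check: (v - proj_W(v)) · u_1 = 0  (should be 0).
Result: proj_W(v) = (-45/14, -45/14, 15/14, -45/14).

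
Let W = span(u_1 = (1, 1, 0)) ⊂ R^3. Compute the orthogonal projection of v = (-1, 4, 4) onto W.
proj_W(v) = (3/2, 3/2, 0)

Set up U = [u_1 | ... | u_1] ∈ R^(3×1). The projector onto W = col(U) is P = U (U^T U)^(-1) U^T.
Compute U^T U =
  [2],
and U^T v = (3).
Solve U^T U · c = U^T v for the coefficients: c = (3/2). The projection is proj_W(v) = U c.
Check: (v - proj_W(v)) · u_1 = 0  (should be 0).
Result: proj_W(v) = (3/2, 3/2, 0).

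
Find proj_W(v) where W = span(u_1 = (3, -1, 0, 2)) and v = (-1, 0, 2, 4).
proj_W(v) = (15/14, -5/14, 0, 5/7)

Set up U = [u_1 | ... | u_1] ∈ R^(4×1). The projector onto W = col(U) is P = U (U^T U)^(-1) U^T.
Compute U^T U =
  [14],
and U^T v = (5).
Solve U^T U · c = U^T v for the coefficients: c = (5/14). The projection is proj_W(v) = U c.
Check: (v - proj_W(v)) · u_1 = 0  (should be 0).
Result: proj_W(v) = (15/14, -5/14, 0, 5/7).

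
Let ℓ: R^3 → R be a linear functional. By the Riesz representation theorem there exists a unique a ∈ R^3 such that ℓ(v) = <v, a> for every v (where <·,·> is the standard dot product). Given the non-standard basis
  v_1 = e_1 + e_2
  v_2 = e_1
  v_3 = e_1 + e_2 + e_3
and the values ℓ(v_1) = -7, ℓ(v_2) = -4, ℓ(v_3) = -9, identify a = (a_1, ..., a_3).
a = (-4, -3, -2)

Write a = (a_1, ..., a_3) in the standard basis. For each basis vector v_i, ℓ(v_i) = <v_i, a> is a linear equation in the a_j's. Collect the n equations into a matrix system V a = ℓ, where row i of V is v_i (expressed in the standard basis). Since V is invertible (lower-triangular with 1s on the diagonal, up to permutation), solve by back-substitution:
  V =
[[1, 1, 0],
 [1, 0, 0],
 [1, 1, 1]]
  V a = (-7, -4, -9)
Solving gives a = (-4, -3, -2).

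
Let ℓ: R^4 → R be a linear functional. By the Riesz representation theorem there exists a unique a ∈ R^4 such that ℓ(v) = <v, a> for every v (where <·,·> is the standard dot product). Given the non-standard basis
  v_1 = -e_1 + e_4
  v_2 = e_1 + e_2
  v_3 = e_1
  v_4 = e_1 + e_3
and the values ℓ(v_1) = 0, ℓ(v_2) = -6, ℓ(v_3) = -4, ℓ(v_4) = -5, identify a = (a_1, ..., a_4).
a = (-4, -2, -1, -4)

Write a = (a_1, ..., a_4) in the standard basis. For each basis vector v_i, ℓ(v_i) = <v_i, a> is a linear equation in the a_j's. Collect the n equations into a matrix system V a = ℓ, where row i of V is v_i (expressed in the standard basis). Since V is invertible (lower-triangular with 1s on the diagonal, up to permutation), solve by back-substitution:
  V =
[[-1, 0, 0, 1],
 [1, 1, 0, 0],
 [1, 0, 0, 0],
 [1, 0, 1, 0]]
  V a = (0, -6, -4, -5)
Solving gives a = (-4, -2, -1, -4).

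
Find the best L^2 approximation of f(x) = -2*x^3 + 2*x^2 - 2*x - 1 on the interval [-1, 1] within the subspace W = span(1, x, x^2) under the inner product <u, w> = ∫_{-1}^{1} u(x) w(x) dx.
g(x) = 2*x^2 - 16*x/5 - 1

The best approximation g ∈ W is the orthogonal projection of f onto W. Writing g = a_0 + a_1 x + a_2 x^2, the coefficients solve the normal equations G · a = b where
  G_{ij} = <φ_i, φ_j> and b_i = <f, φ_i>, with φ_0 = 1, φ_1 = x, φ_2 = x^2.
G =
  [2, 0, 2/3]
  [0, 2/3, 0]
  [2/3, 0, 2/5],
b = (-2/3, -32/15, 2/15).
Solving gives a_0 = -1, a_1 = -16/5, a_2 = 2, so
  g(x) = 2*x^2 - 16*x/5 - 1.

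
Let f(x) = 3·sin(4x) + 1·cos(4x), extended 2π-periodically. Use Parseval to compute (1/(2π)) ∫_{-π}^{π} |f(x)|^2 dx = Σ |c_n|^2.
Σ |c_n|^2 = 5

Expand |f|^2 and use orthogonality of {sin(nx), cos(mx)} on [-π, π]:
  ∫_{-π}^{π} sin(nx)^2 dx = π, ∫ cos(mx)^2 dx = π, and cross terms integrate to 0.
So ∫_{-π}^{π} f(x)^2 dx = 3^2 · π + 1^2 · π = (9 + 1)π.
Divide by 2π: (9 + 1)/2 = 5.
By Parseval, this equals Σ |c_n|^2.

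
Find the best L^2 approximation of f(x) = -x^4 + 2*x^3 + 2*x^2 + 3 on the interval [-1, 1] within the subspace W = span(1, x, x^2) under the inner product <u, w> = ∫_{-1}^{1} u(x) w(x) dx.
g(x) = 8*x^2/7 + 6*x/5 + 108/35

The best approximation g ∈ W is the orthogonal projection of f onto W. Writing g = a_0 + a_1 x + a_2 x^2, the coefficients solve the normal equations G · a = b where
  G_{ij} = <φ_i, φ_j> and b_i = <f, φ_i>, with φ_0 = 1, φ_1 = x, φ_2 = x^2.
G =
  [2, 0, 2/3]
  [0, 2/3, 0]
  [2/3, 0, 2/5],
b = (104/15, 4/5, 88/35).
Solving gives a_0 = 108/35, a_1 = 6/5, a_2 = 8/7, so
  g(x) = 8*x^2/7 + 6*x/5 + 108/35.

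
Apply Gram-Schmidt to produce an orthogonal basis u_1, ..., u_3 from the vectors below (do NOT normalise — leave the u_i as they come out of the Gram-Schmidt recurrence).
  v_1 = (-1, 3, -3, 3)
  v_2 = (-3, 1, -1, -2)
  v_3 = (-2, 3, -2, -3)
Orthogonal basis:
  u_1 = (-1, 3, -3, 3)
  u_2 = (-81/28, 19/28, -19/28, -65/28)
  u_3 = (201/137, 574/411, -163/411, -536/411)

Apply the Gram-Schmidt recurrence
  u_1 = v_1
  u_i = v_i − Σ_{j<i} ((v_i · u_j) / (u_j · u_j)) · u_j.

Step by step this gives:
  u_1 = (-1, 3, -3, 3)
  u_2 = (-81/28, 19/28, -19/28, -65/28)
  u_3 = (201/137, 574/411, -163/411, -536/411)

Orthogonality check:
  u_2 · u_1 = 0 (should be 0)
  u_3 · u_1 = 0 (should be 0)
  u_3 · u_2 = 0 (should be 0)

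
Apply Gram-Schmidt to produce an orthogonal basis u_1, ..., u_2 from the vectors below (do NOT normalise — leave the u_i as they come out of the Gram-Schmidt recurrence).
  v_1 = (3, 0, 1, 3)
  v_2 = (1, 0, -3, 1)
Orthogonal basis:
  u_1 = (3, 0, 1, 3)
  u_2 = (10/19, 0, -60/19, 10/19)

Apply the Gram-Schmidt recurrence
  u_1 = v_1
  u_i = v_i − Σ_{j<i} ((v_i · u_j) / (u_j · u_j)) · u_j.

Step by step this gives:
  u_1 = (3, 0, 1, 3)
  u_2 = (10/19, 0, -60/19, 10/19)

Orthogonality check:
  u_2 · u_1 = 0 (should be 0)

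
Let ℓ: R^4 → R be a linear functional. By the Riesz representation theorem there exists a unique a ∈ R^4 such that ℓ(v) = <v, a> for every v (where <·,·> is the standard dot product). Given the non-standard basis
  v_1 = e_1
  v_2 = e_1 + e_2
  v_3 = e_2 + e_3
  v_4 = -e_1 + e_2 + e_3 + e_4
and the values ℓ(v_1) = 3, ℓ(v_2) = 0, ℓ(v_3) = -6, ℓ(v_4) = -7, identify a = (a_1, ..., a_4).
a = (3, -3, -3, 2)

Write a = (a_1, ..., a_4) in the standard basis. For each basis vector v_i, ℓ(v_i) = <v_i, a> is a linear equation in the a_j's. Collect the n equations into a matrix system V a = ℓ, where row i of V is v_i (expressed in the standard basis). Since V is invertible (lower-triangular with 1s on the diagonal, up to permutation), solve by back-substitution:
  V =
[[1, 0, 0, 0],
 [1, 1, 0, 0],
 [0, 1, 1, 0],
 [-1, 1, 1, 1]]
  V a = (3, 0, -6, -7)
Solving gives a = (3, -3, -3, 2).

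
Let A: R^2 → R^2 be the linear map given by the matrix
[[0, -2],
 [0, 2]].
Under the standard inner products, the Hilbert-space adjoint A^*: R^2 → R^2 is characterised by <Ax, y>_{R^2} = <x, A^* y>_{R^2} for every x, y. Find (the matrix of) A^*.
A^* = A^T =
[[0, 0],
 [-2, 2]]

For real matrices with standard dot products, the defining identity <Ax, y> = <x, A^* y> gives (Ax)^T y = x^T (A^*) y, i.e. x^T A^T y = x^T (A^*) y. Since this holds for all x, y, we must have A^* = A^T. Therefore
A^* =
[[0, 0],
 [-2, 2]].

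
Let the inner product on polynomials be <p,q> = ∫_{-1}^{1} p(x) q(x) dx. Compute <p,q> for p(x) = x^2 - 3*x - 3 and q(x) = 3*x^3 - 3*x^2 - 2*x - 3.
<p,q> = 106/5

Expand the product: p(x)·q(x) = 3*x^5 - 12*x^4 - 2*x^3 + 12*x^2 + 15*x + 9.
∫_{-1}^{1} of each monomial x^k gives [2/(k+1) if k even, 0 if k odd]. Integrating term-by-term (or equivalently evaluating the antiderivative F(x) = x^6/2 - 12*x^5/5 - x^4/2 + 4*x^3 + 15*x^2/2 + 9*x at the endpoints):
  F(1) − F(−1) = 181/10 − (-31/10) = 106/5.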